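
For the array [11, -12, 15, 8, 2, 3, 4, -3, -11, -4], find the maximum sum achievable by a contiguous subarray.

Using Kadane's algorithm on [11, -12, 15, 8, 2, 3, 4, -3, -11, -4]:

Scanning through the array:
Position 1 (value -12): max_ending_here = -1, max_so_far = 11
Position 2 (value 15): max_ending_here = 15, max_so_far = 15
Position 3 (value 8): max_ending_here = 23, max_so_far = 23
Position 4 (value 2): max_ending_here = 25, max_so_far = 25
Position 5 (value 3): max_ending_here = 28, max_so_far = 28
Position 6 (value 4): max_ending_here = 32, max_so_far = 32
Position 7 (value -3): max_ending_here = 29, max_so_far = 32
Position 8 (value -11): max_ending_here = 18, max_so_far = 32
Position 9 (value -4): max_ending_here = 14, max_so_far = 32

Maximum subarray: [15, 8, 2, 3, 4]
Maximum sum: 32

The maximum subarray is [15, 8, 2, 3, 4] with sum 32. This subarray runs from index 2 to index 6.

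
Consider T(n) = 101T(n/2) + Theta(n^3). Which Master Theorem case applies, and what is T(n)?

Master Theorem for T(n) = 101T(n/2) + O(n^3):

a = 101, b = 2, c = 3
log_b(a) = log_2(101) = 6.6582

Case 1: c = 3 < log_2(101) = 6.6582
T(n) = O(n^(log_2 101))

For T(n) = 101T(n/2) + O(n^3): log_2(101) = 6.6582. This is Case 1 of the Master Theorem (c < log_b(a), work dominated by leaves), giving O(n^(log_2 101)).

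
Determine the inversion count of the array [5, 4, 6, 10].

Finding inversions in [5, 4, 6, 10]:

(0, 1): arr[0]=5 > arr[1]=4

Total inversions: 1

The array has 1 inversion(s): (0,1). Each pair (i,j) satisfies i < j and arr[i] > arr[j].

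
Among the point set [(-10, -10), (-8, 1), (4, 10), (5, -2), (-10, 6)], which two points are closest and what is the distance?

Computing all pairwise distances among 5 points:

d((-10, -10), (-8, 1)) = 11.1803
d((-10, -10), (4, 10)) = 24.4131
d((-10, -10), (5, -2)) = 17.0
d((-10, -10), (-10, 6)) = 16.0
d((-8, 1), (4, 10)) = 15.0
d((-8, 1), (5, -2)) = 13.3417
d((-8, 1), (-10, 6)) = 5.3852 <-- minimum
d((4, 10), (5, -2)) = 12.0416
d((4, 10), (-10, 6)) = 14.5602
d((5, -2), (-10, 6)) = 17.0

Closest pair: (-8, 1) and (-10, 6) with distance 5.3852

The closest pair is (-8, 1) and (-10, 6) with Euclidean distance 5.3852. For 5 points, brute-force pairwise comparison is shown above. For large n, the divide-and-conquer algorithm (sort by x, recurse on halves, check the dividing strip) achieves O(n log n).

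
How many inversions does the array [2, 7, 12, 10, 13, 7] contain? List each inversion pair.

Finding inversions in [2, 7, 12, 10, 13, 7]:

(2, 3): arr[2]=12 > arr[3]=10
(2, 5): arr[2]=12 > arr[5]=7
(3, 5): arr[3]=10 > arr[5]=7
(4, 5): arr[4]=13 > arr[5]=7

Total inversions: 4

The array has 4 inversion(s): (2,3), (2,5), (3,5), (4,5). Each pair (i,j) satisfies i < j and arr[i] > arr[j].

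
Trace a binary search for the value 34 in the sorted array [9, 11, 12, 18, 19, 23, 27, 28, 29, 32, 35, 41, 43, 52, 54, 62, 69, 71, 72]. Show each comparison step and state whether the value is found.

Binary search for 34 in [9, 11, 12, 18, 19, 23, 27, 28, 29, 32, 35, 41, 43, 52, 54, 62, 69, 71, 72]:

lo=0, hi=18, mid=9, arr[mid]=32 -> 32 < 34, search right half
lo=10, hi=18, mid=14, arr[mid]=54 -> 54 > 34, search left half
lo=10, hi=13, mid=11, arr[mid]=41 -> 41 > 34, search left half
lo=10, hi=10, mid=10, arr[mid]=35 -> 35 > 34, search left half
lo=10 > hi=9, target 34 not found

Binary search determines that 34 is not in the array after 4 comparisons. The search space was exhausted without finding the target.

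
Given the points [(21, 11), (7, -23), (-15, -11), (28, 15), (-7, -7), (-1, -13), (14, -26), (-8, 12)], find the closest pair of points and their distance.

Computing all pairwise distances among 8 points:

d((21, 11), (7, -23)) = 36.7696
d((21, 11), (-15, -11)) = 42.19
d((21, 11), (28, 15)) = 8.0623
d((21, 11), (-7, -7)) = 33.2866
d((21, 11), (-1, -13)) = 32.5576
d((21, 11), (14, -26)) = 37.6563
d((21, 11), (-8, 12)) = 29.0172
d((7, -23), (-15, -11)) = 25.0599
d((7, -23), (28, 15)) = 43.4166
d((7, -23), (-7, -7)) = 21.2603
d((7, -23), (-1, -13)) = 12.8062
d((7, -23), (14, -26)) = 7.6158 <-- minimum
d((7, -23), (-8, 12)) = 38.0789
d((-15, -11), (28, 15)) = 50.2494
d((-15, -11), (-7, -7)) = 8.9443
d((-15, -11), (-1, -13)) = 14.1421
d((-15, -11), (14, -26)) = 32.6497
d((-15, -11), (-8, 12)) = 24.0416
d((28, 15), (-7, -7)) = 41.3401
d((28, 15), (-1, -13)) = 40.3113
d((28, 15), (14, -26)) = 43.3244
d((28, 15), (-8, 12)) = 36.1248
d((-7, -7), (-1, -13)) = 8.4853
d((-7, -7), (14, -26)) = 28.3196
d((-7, -7), (-8, 12)) = 19.0263
d((-1, -13), (14, -26)) = 19.8494
d((-1, -13), (-8, 12)) = 25.9615
d((14, -26), (-8, 12)) = 43.909

Closest pair: (7, -23) and (14, -26) with distance 7.6158

The closest pair is (7, -23) and (14, -26) with Euclidean distance 7.6158. For 8 points, brute-force pairwise comparison is shown above. For large n, the divide-and-conquer algorithm (sort by x, recurse on halves, check the dividing strip) achieves O(n log n).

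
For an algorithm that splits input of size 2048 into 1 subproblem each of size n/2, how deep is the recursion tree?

For divide and conquer with division factor 2:

Problem sizes at each level:
Level 0: 2048
Level 1: 1024
Level 2: 512
Level 3: 256
Level 4: 128
Level 5: 64
Level 6: 32
Level 7: 16
Level 8: 8
Level 9: 4
Level 10: 2
Level 11: 1

The root is level 0 and the size-1 base case is level 11 (the tree spans levels 0 through 11, i.e. 12 levels counting the root), so the depth is the number of divisions: log_2(2048) = 11

The recursion tree depth is log_2(2048) = 11. At each level, the problem size is divided by 2, so it takes 11 divisions to reduce to a base case of size 1. The algorithm makes 1 recursive call at each level.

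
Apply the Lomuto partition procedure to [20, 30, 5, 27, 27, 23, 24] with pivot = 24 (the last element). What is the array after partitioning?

Lomuto partition with pivot = 24:

Initial array: [20, 30, 5, 27, 27, 23, 24]

arr[0]=20 <= 24: swap with position 0, array becomes [20, 30, 5, 27, 27, 23, 24]
arr[1]=30 > 24: no swap
arr[2]=5 <= 24: swap with position 1, array becomes [20, 5, 30, 27, 27, 23, 24]
arr[3]=27 > 24: no swap
arr[4]=27 > 24: no swap
arr[5]=23 <= 24: swap with position 2, array becomes [20, 5, 23, 27, 27, 30, 24]

Place pivot at position 3: [20, 5, 23, 24, 27, 30, 27]
Pivot position: 3

After partitioning with pivot 24, the array becomes [20, 5, 23, 24, 27, 30, 27]. The pivot is placed at index 3. All elements to the left of the pivot are <= 24, and all elements to the right are > 24.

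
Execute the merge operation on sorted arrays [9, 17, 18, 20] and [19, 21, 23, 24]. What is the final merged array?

Merging process:

Compare 9 vs 19: take 9 from left. Merged: [9]
Compare 17 vs 19: take 17 from left. Merged: [9, 17]
Compare 18 vs 19: take 18 from left. Merged: [9, 17, 18]
Compare 20 vs 19: take 19 from right. Merged: [9, 17, 18, 19]
Compare 20 vs 21: take 20 from left. Merged: [9, 17, 18, 19, 20]
Append remaining from right: [21, 23, 24]. Merged: [9, 17, 18, 19, 20, 21, 23, 24]

Final merged array: [9, 17, 18, 19, 20, 21, 23, 24]
Total comparisons: 5

The merged array is [9, 17, 18, 19, 20, 21, 23, 24], requiring 5 comparisons. The merge step runs in O(n) time where n is the total number of elements.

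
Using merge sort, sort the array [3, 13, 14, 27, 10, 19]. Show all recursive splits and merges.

Merge sort trace:

Split: [3, 13, 14, 27, 10, 19] -> [3, 13, 14] and [27, 10, 19]
  Split: [3, 13, 14] -> [3] and [13, 14]
    Split: [13, 14] -> [13] and [14]
    Merge: [13] + [14] -> [13, 14]
  Merge: [3] + [13, 14] -> [3, 13, 14]
  Split: [27, 10, 19] -> [27] and [10, 19]
    Split: [10, 19] -> [10] and [19]
    Merge: [10] + [19] -> [10, 19]
  Merge: [27] + [10, 19] -> [10, 19, 27]
Merge: [3, 13, 14] + [10, 19, 27] -> [3, 10, 13, 14, 19, 27]

Final sorted array: [3, 10, 13, 14, 19, 27]

The merge sort proceeds by recursively splitting the array and merging sorted halves.
After all merges, the sorted array is [3, 10, 13, 14, 19, 27].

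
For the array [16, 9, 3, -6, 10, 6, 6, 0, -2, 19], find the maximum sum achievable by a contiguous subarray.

Using Kadane's algorithm on [16, 9, 3, -6, 10, 6, 6, 0, -2, 19]:

Scanning through the array:
Position 1 (value 9): max_ending_here = 25, max_so_far = 25
Position 2 (value 3): max_ending_here = 28, max_so_far = 28
Position 3 (value -6): max_ending_here = 22, max_so_far = 28
Position 4 (value 10): max_ending_here = 32, max_so_far = 32
Position 5 (value 6): max_ending_here = 38, max_so_far = 38
Position 6 (value 6): max_ending_here = 44, max_so_far = 44
Position 7 (value 0): max_ending_here = 44, max_so_far = 44
Position 8 (value -2): max_ending_here = 42, max_so_far = 44
Position 9 (value 19): max_ending_here = 61, max_so_far = 61

Maximum subarray: [16, 9, 3, -6, 10, 6, 6, 0, -2, 19]
Maximum sum: 61

The maximum subarray is [16, 9, 3, -6, 10, 6, 6, 0, -2, 19] with sum 61. This subarray runs from index 0 to index 9.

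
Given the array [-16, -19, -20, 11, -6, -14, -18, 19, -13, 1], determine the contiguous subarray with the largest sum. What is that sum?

Using Kadane's algorithm on [-16, -19, -20, 11, -6, -14, -18, 19, -13, 1]:

Scanning through the array:
Position 1 (value -19): max_ending_here = -19, max_so_far = -16
Position 2 (value -20): max_ending_here = -20, max_so_far = -16
Position 3 (value 11): max_ending_here = 11, max_so_far = 11
Position 4 (value -6): max_ending_here = 5, max_so_far = 11
Position 5 (value -14): max_ending_here = -9, max_so_far = 11
Position 6 (value -18): max_ending_here = -18, max_so_far = 11
Position 7 (value 19): max_ending_here = 19, max_so_far = 19
Position 8 (value -13): max_ending_here = 6, max_so_far = 19
Position 9 (value 1): max_ending_here = 7, max_so_far = 19

Maximum subarray: [19]
Maximum sum: 19

The maximum subarray is [19] with sum 19. This subarray runs from index 7 to index 7.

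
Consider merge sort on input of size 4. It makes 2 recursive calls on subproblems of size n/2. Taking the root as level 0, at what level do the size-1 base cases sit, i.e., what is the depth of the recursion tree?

For divide and conquer with division factor 2:

Problem sizes at each level:
Level 0: 4
Level 1: 2
Level 2: 1

The root is level 0 and the size-1 base case is level 2 (the tree spans levels 0 through 2, i.e. 3 levels counting the root), so the depth is the number of divisions: log_2(4) = 2

The recursion tree depth is log_2(4) = 2. At each level, the problem size is divided by 2, so it takes 2 divisions to reduce to a base case of size 1. The algorithm makes 2 recursive calls at each level.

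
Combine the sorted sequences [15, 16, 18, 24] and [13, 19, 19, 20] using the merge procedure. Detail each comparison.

Merging process:

Compare 15 vs 13: take 13 from right. Merged: [13]
Compare 15 vs 19: take 15 from left. Merged: [13, 15]
Compare 16 vs 19: take 16 from left. Merged: [13, 15, 16]
Compare 18 vs 19: take 18 from left. Merged: [13, 15, 16, 18]
Compare 24 vs 19: take 19 from right. Merged: [13, 15, 16, 18, 19]
Compare 24 vs 19: take 19 from right. Merged: [13, 15, 16, 18, 19, 19]
Compare 24 vs 20: take 20 from right. Merged: [13, 15, 16, 18, 19, 19, 20]
Append remaining from left: [24]. Merged: [13, 15, 16, 18, 19, 19, 20, 24]

Final merged array: [13, 15, 16, 18, 19, 19, 20, 24]
Total comparisons: 7

The merged array is [13, 15, 16, 18, 19, 19, 20, 24], requiring 7 comparisons. The merge step runs in O(n) time where n is the total number of elements.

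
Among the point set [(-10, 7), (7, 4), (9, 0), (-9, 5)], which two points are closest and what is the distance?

Computing all pairwise distances among 4 points:

d((-10, 7), (7, 4)) = 17.2627
d((-10, 7), (9, 0)) = 20.2485
d((-10, 7), (-9, 5)) = 2.2361 <-- minimum
d((7, 4), (9, 0)) = 4.4721
d((7, 4), (-9, 5)) = 16.0312
d((9, 0), (-9, 5)) = 18.6815

Closest pair: (-10, 7) and (-9, 5) with distance 2.2361

The closest pair is (-10, 7) and (-9, 5) with Euclidean distance 2.2361. For 4 points, brute-force pairwise comparison is shown above. For large n, the divide-and-conquer algorithm (sort by x, recurse on halves, check the dividing strip) achieves O(n log n).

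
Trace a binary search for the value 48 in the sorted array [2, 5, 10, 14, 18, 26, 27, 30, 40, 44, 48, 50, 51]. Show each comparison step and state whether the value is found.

Binary search for 48 in [2, 5, 10, 14, 18, 26, 27, 30, 40, 44, 48, 50, 51]:

lo=0, hi=12, mid=6, arr[mid]=27 -> 27 < 48, search right half
lo=7, hi=12, mid=9, arr[mid]=44 -> 44 < 48, search right half
lo=10, hi=12, mid=11, arr[mid]=50 -> 50 > 48, search left half
lo=10, hi=10, mid=10, arr[mid]=48 -> Found target at index 10!

Binary search finds 48 at index 10 after 4 comparisons. The search repeatedly halves the search space by comparing with the middle element.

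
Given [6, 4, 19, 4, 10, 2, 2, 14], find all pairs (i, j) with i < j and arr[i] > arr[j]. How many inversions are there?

Finding inversions in [6, 4, 19, 4, 10, 2, 2, 14]:

(0, 1): arr[0]=6 > arr[1]=4
(0, 3): arr[0]=6 > arr[3]=4
(0, 5): arr[0]=6 > arr[5]=2
(0, 6): arr[0]=6 > arr[6]=2
(1, 5): arr[1]=4 > arr[5]=2
(1, 6): arr[1]=4 > arr[6]=2
(2, 3): arr[2]=19 > arr[3]=4
(2, 4): arr[2]=19 > arr[4]=10
(2, 5): arr[2]=19 > arr[5]=2
(2, 6): arr[2]=19 > arr[6]=2
(2, 7): arr[2]=19 > arr[7]=14
(3, 5): arr[3]=4 > arr[5]=2
(3, 6): arr[3]=4 > arr[6]=2
(4, 5): arr[4]=10 > arr[5]=2
(4, 6): arr[4]=10 > arr[6]=2

Total inversions: 15

The array has 15 inversion(s): (0,1), (0,3), (0,5), (0,6), (1,5), (1,6), (2,3), (2,4), (2,5), (2,6), (2,7), (3,5), (3,6), (4,5), (4,6). Each pair (i,j) satisfies i < j and arr[i] > arr[j].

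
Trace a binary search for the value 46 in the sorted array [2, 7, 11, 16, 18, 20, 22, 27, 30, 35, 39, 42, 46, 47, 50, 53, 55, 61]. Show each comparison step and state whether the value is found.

Binary search for 46 in [2, 7, 11, 16, 18, 20, 22, 27, 30, 35, 39, 42, 46, 47, 50, 53, 55, 61]:

lo=0, hi=17, mid=8, arr[mid]=30 -> 30 < 46, search right half
lo=9, hi=17, mid=13, arr[mid]=47 -> 47 > 46, search left half
lo=9, hi=12, mid=10, arr[mid]=39 -> 39 < 46, search right half
lo=11, hi=12, mid=11, arr[mid]=42 -> 42 < 46, search right half
lo=12, hi=12, mid=12, arr[mid]=46 -> Found target at index 12!

Binary search finds 46 at index 12 after 5 comparisons. The search repeatedly halves the search space by comparing with the middle element.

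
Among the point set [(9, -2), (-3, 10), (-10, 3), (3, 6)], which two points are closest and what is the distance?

Computing all pairwise distances among 4 points:

d((9, -2), (-3, 10)) = 16.9706
d((9, -2), (-10, 3)) = 19.6469
d((9, -2), (3, 6)) = 10.0
d((-3, 10), (-10, 3)) = 9.8995
d((-3, 10), (3, 6)) = 7.2111 <-- minimum
d((-10, 3), (3, 6)) = 13.3417

Closest pair: (-3, 10) and (3, 6) with distance 7.2111

The closest pair is (-3, 10) and (3, 6) with Euclidean distance 7.2111. For 4 points, brute-force pairwise comparison is shown above. For large n, the divide-and-conquer algorithm (sort by x, recurse on halves, check the dividing strip) achieves O(n log n).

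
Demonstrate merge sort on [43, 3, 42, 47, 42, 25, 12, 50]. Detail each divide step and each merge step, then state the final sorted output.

Merge sort trace:

Split: [43, 3, 42, 47, 42, 25, 12, 50] -> [43, 3, 42, 47] and [42, 25, 12, 50]
  Split: [43, 3, 42, 47] -> [43, 3] and [42, 47]
    Split: [43, 3] -> [43] and [3]
    Merge: [43] + [3] -> [3, 43]
    Split: [42, 47] -> [42] and [47]
    Merge: [42] + [47] -> [42, 47]
  Merge: [3, 43] + [42, 47] -> [3, 42, 43, 47]
  Split: [42, 25, 12, 50] -> [42, 25] and [12, 50]
    Split: [42, 25] -> [42] and [25]
    Merge: [42] + [25] -> [25, 42]
    Split: [12, 50] -> [12] and [50]
    Merge: [12] + [50] -> [12, 50]
  Merge: [25, 42] + [12, 50] -> [12, 25, 42, 50]
Merge: [3, 42, 43, 47] + [12, 25, 42, 50] -> [3, 12, 25, 42, 42, 43, 47, 50]

Final sorted array: [3, 12, 25, 42, 42, 43, 47, 50]

The merge sort proceeds by recursively splitting the array and merging sorted halves.
After all merges, the sorted array is [3, 12, 25, 42, 42, 43, 47, 50].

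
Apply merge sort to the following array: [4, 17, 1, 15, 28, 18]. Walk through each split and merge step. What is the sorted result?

Merge sort trace:

Split: [4, 17, 1, 15, 28, 18] -> [4, 17, 1] and [15, 28, 18]
  Split: [4, 17, 1] -> [4] and [17, 1]
    Split: [17, 1] -> [17] and [1]
    Merge: [17] + [1] -> [1, 17]
  Merge: [4] + [1, 17] -> [1, 4, 17]
  Split: [15, 28, 18] -> [15] and [28, 18]
    Split: [28, 18] -> [28] and [18]
    Merge: [28] + [18] -> [18, 28]
  Merge: [15] + [18, 28] -> [15, 18, 28]
Merge: [1, 4, 17] + [15, 18, 28] -> [1, 4, 15, 17, 18, 28]

Final sorted array: [1, 4, 15, 17, 18, 28]

The merge sort proceeds by recursively splitting the array and merging sorted halves.
After all merges, the sorted array is [1, 4, 15, 17, 18, 28].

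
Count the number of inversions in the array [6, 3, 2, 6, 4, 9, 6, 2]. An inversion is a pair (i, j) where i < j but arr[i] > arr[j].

Finding inversions in [6, 3, 2, 6, 4, 9, 6, 2]:

(0, 1): arr[0]=6 > arr[1]=3
(0, 2): arr[0]=6 > arr[2]=2
(0, 4): arr[0]=6 > arr[4]=4
(0, 7): arr[0]=6 > arr[7]=2
(1, 2): arr[1]=3 > arr[2]=2
(1, 7): arr[1]=3 > arr[7]=2
(3, 4): arr[3]=6 > arr[4]=4
(3, 7): arr[3]=6 > arr[7]=2
(4, 7): arr[4]=4 > arr[7]=2
(5, 6): arr[5]=9 > arr[6]=6
(5, 7): arr[5]=9 > arr[7]=2
(6, 7): arr[6]=6 > arr[7]=2

Total inversions: 12

The array has 12 inversion(s): (0,1), (0,2), (0,4), (0,7), (1,2), (1,7), (3,4), (3,7), (4,7), (5,6), (5,7), (6,7). Each pair (i,j) satisfies i < j and arr[i] > arr[j].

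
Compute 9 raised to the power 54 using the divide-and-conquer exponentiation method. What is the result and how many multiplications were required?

Computing 9^54 by squaring (build up from 9^1; each line after the first costs one multiplication):

9^1 = 9
9^2 = (9^1)^2 = 9^2 = 81
9^3 = 9 * 9^2 = 9 * 81 = 729
9^6 = (9^3)^2 = 729^2 = 531441
9^12 = (9^6)^2 = 531441^2 = 282429536481
9^13 = 9 * 9^12 = 9 * 282429536481 = 2541865828329
9^26 = (9^13)^2 = 2541865828329^2 = 6461081889226673298932241
9^27 = 9 * 9^26 = 9 * 6461081889226673298932241 = 58149737003040059690390169
9^54 = (9^27)^2 = 58149737003040059690390169^2 = 3381391913522726342930221472392241170198527451848561

Result: 3381391913522726342930221472392241170198527451848561
Multiplications needed: 8 (8 lines after 9^1)

9^54 = 3381391913522726342930221472392241170198527451848561. Using exponentiation by squaring, this requires 8 multiplications. The key idea: if the exponent is even, square the half-power; if odd, multiply by the base once.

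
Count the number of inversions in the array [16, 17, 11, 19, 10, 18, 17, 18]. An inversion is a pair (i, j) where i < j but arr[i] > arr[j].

Finding inversions in [16, 17, 11, 19, 10, 18, 17, 18]:

(0, 2): arr[0]=16 > arr[2]=11
(0, 4): arr[0]=16 > arr[4]=10
(1, 2): arr[1]=17 > arr[2]=11
(1, 4): arr[1]=17 > arr[4]=10
(2, 4): arr[2]=11 > arr[4]=10
(3, 4): arr[3]=19 > arr[4]=10
(3, 5): arr[3]=19 > arr[5]=18
(3, 6): arr[3]=19 > arr[6]=17
(3, 7): arr[3]=19 > arr[7]=18
(5, 6): arr[5]=18 > arr[6]=17

Total inversions: 10

The array has 10 inversion(s): (0,2), (0,4), (1,2), (1,4), (2,4), (3,4), (3,5), (3,6), (3,7), (5,6). Each pair (i,j) satisfies i < j and arr[i] > arr[j].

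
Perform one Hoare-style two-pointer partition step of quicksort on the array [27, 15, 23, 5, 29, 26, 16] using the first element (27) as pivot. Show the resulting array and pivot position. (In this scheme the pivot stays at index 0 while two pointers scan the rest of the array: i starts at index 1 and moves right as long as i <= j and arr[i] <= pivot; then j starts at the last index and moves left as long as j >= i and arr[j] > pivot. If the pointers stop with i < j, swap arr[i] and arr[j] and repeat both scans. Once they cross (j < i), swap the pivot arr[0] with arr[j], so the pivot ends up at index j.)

Hoare-style two-pointer partition with pivot = 27:

Initial array: [27, 15, 23, 5, 29, 26, 16]

Pointers start at i = 1, j = 6.
i stops at index 4 (arr[4]=29 > 27), j stops at index 6 (arr[6]=16 <= 27): swap arr[4] and arr[6], array becomes [27, 15, 23, 5, 16, 26, 29]
i ends at 6, j ends at 5: the pointers have crossed (j < i), so scanning stops.

Swap pivot arr[0] with arr[5] to place pivot at position 5: [26, 15, 23, 5, 16, 27, 29]
Pivot position: 5

After partitioning with pivot 27, the array becomes [26, 15, 23, 5, 16, 27, 29]. The pivot is placed at index 5. All elements to the left of the pivot are <= 27, and all elements to the right are > 27.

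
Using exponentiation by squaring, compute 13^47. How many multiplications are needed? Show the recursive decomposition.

Computing 13^47 by squaring (build up from 13^1; each line after the first costs one multiplication):

13^1 = 13
13^2 = (13^1)^2 = 13^2 = 169
13^4 = (13^2)^2 = 169^2 = 28561
13^5 = 13 * 13^4 = 13 * 28561 = 371293
13^10 = (13^5)^2 = 371293^2 = 137858491849
13^11 = 13 * 13^10 = 13 * 137858491849 = 1792160394037
13^22 = (13^11)^2 = 1792160394037^2 = 3211838877954855105157369
13^23 = 13 * 13^22 = 13 * 3211838877954855105157369 = 41753905413413116367045797
13^46 = (13^23)^2 = 41753905413413116367045797^2 = 1743388617272249143997555461487119439669521095365209
13^47 = 13 * 13^46 = 13 * 1743388617272249143997555461487119439669521095365209 = 22664052024539238871968220999332552715703774239747717

Result: 22664052024539238871968220999332552715703774239747717
Multiplications needed: 9 (9 lines after 13^1)

13^47 = 22664052024539238871968220999332552715703774239747717. Using exponentiation by squaring, this requires 9 multiplications. The key idea: if the exponent is even, square the half-power; if odd, multiply by the base once.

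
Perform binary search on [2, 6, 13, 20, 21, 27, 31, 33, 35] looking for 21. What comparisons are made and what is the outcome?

Binary search for 21 in [2, 6, 13, 20, 21, 27, 31, 33, 35]:

lo=0, hi=8, mid=4, arr[mid]=21 -> Found target at index 4!

Binary search finds 21 at index 4 after 1 comparisons. The search repeatedly halves the search space by comparing with the middle element.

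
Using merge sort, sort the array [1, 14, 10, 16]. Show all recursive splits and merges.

Merge sort trace:

Split: [1, 14, 10, 16] -> [1, 14] and [10, 16]
  Split: [1, 14] -> [1] and [14]
  Merge: [1] + [14] -> [1, 14]
  Split: [10, 16] -> [10] and [16]
  Merge: [10] + [16] -> [10, 16]
Merge: [1, 14] + [10, 16] -> [1, 10, 14, 16]

Final sorted array: [1, 10, 14, 16]

The merge sort proceeds by recursively splitting the array and merging sorted halves.
After all merges, the sorted array is [1, 10, 14, 16].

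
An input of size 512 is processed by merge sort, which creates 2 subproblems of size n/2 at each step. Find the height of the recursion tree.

For divide and conquer with division factor 2:

Problem sizes at each level:
Level 0: 512
Level 1: 256
Level 2: 128
Level 3: 64
Level 4: 32
Level 5: 16
Level 6: 8
Level 7: 4
Level 8: 2
Level 9: 1

The root is level 0 and the size-1 base case is level 9 (the tree spans levels 0 through 9, i.e. 10 levels counting the root), so the depth is the number of divisions: log_2(512) = 9

The recursion tree depth is log_2(512) = 9. At each level, the problem size is divided by 2, so it takes 9 divisions to reduce to a base case of size 1. The algorithm makes 2 recursive calls at each level.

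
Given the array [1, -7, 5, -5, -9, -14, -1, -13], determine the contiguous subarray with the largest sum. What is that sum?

Using Kadane's algorithm on [1, -7, 5, -5, -9, -14, -1, -13]:

Scanning through the array:
Position 1 (value -7): max_ending_here = -6, max_so_far = 1
Position 2 (value 5): max_ending_here = 5, max_so_far = 5
Position 3 (value -5): max_ending_here = 0, max_so_far = 5
Position 4 (value -9): max_ending_here = -9, max_so_far = 5
Position 5 (value -14): max_ending_here = -14, max_so_far = 5
Position 6 (value -1): max_ending_here = -1, max_so_far = 5
Position 7 (value -13): max_ending_here = -13, max_so_far = 5

Maximum subarray: [5]
Maximum sum: 5

The maximum subarray is [5] with sum 5. This subarray runs from index 2 to index 2.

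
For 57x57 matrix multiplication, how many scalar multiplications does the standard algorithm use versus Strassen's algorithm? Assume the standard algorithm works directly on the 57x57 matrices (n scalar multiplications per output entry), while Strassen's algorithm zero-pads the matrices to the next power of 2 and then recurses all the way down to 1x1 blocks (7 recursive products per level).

Matrix multiplication for 57x57 matrices:

Strassen's algorithm requires power-of-2 dimensions. Pad 57x57 to 64x64 (next power of 2).

Standard algorithm: 57^3 = 185193 multiplications
Strassen's algorithm: 7^(log2(64)) = 7^6 = 117649 multiplications
Savings: 185193 - 117649 = 67544 multiplications

Standard: 185193 multiplications (57^3). Strassen: 117649 multiplications (7^6, after padding to 64x64). Strassen reduces 8 recursive multiplications to 7 at each level.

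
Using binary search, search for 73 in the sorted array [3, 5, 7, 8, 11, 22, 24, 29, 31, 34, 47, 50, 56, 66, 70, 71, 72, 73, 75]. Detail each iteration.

Binary search for 73 in [3, 5, 7, 8, 11, 22, 24, 29, 31, 34, 47, 50, 56, 66, 70, 71, 72, 73, 75]:

lo=0, hi=18, mid=9, arr[mid]=34 -> 34 < 73, search right half
lo=10, hi=18, mid=14, arr[mid]=70 -> 70 < 73, search right half
lo=15, hi=18, mid=16, arr[mid]=72 -> 72 < 73, search right half
lo=17, hi=18, mid=17, arr[mid]=73 -> Found target at index 17!

Binary search finds 73 at index 17 after 4 comparisons. The search repeatedly halves the search space by comparing with the middle element.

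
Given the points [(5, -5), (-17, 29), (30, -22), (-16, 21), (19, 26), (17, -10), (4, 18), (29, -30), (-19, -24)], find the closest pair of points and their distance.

Computing all pairwise distances among 9 points:

d((5, -5), (-17, 29)) = 40.4969
d((5, -5), (30, -22)) = 30.2324
d((5, -5), (-16, 21)) = 33.4215
d((5, -5), (19, 26)) = 34.0147
d((5, -5), (17, -10)) = 13.0
d((5, -5), (4, 18)) = 23.0217
d((5, -5), (29, -30)) = 34.6554
d((5, -5), (-19, -24)) = 30.6105
d((-17, 29), (30, -22)) = 69.3542
d((-17, 29), (-16, 21)) = 8.0623 <-- minimum
d((-17, 29), (19, 26)) = 36.1248
d((-17, 29), (17, -10)) = 51.7397
d((-17, 29), (4, 18)) = 23.7065
d((-17, 29), (29, -30)) = 74.8131
d((-17, 29), (-19, -24)) = 53.0377
d((30, -22), (-16, 21)) = 62.9682
d((30, -22), (19, 26)) = 49.2443
d((30, -22), (17, -10)) = 17.6918
d((30, -22), (4, 18)) = 47.7074
d((30, -22), (29, -30)) = 8.0623 <-- minimum
d((30, -22), (-19, -24)) = 49.0408
d((-16, 21), (19, 26)) = 35.3553
d((-16, 21), (17, -10)) = 45.2769
d((-16, 21), (4, 18)) = 20.2237
d((-16, 21), (29, -30)) = 68.0147
d((-16, 21), (-19, -24)) = 45.0999
d((19, 26), (17, -10)) = 36.0555
d((19, 26), (4, 18)) = 17.0
d((19, 26), (29, -30)) = 56.8859
d((19, 26), (-19, -24)) = 62.8013
d((17, -10), (4, 18)) = 30.8707
d((17, -10), (29, -30)) = 23.3238
d((17, -10), (-19, -24)) = 38.6264
d((4, 18), (29, -30)) = 54.1202
d((4, 18), (-19, -24)) = 47.8853
d((29, -30), (-19, -24)) = 48.3735

Minimum distance: 8.0623 (tie among 2 pairs: (-17, 29) and (-16, 21); (30, -22) and (29, -30))

The minimum Euclidean distance is 8.0623. There is a tie: 2 pairs achieve this minimum — (-17, 29) and (-16, 21); (30, -22) and (29, -30). Any of these is a valid closest pair. For 9 points, brute-force pairwise comparison is shown above. For large n, the divide-and-conquer algorithm (sort by x, recurse on halves, check the dividing strip) achieves O(n log n).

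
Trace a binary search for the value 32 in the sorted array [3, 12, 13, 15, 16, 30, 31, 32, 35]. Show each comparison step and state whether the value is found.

Binary search for 32 in [3, 12, 13, 15, 16, 30, 31, 32, 35]:

lo=0, hi=8, mid=4, arr[mid]=16 -> 16 < 32, search right half
lo=5, hi=8, mid=6, arr[mid]=31 -> 31 < 32, search right half
lo=7, hi=8, mid=7, arr[mid]=32 -> Found target at index 7!

Binary search finds 32 at index 7 after 3 comparisons. The search repeatedly halves the search space by comparing with the middle element.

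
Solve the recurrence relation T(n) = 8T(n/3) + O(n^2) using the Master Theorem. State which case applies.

Master Theorem for T(n) = 8T(n/3) + O(n^2):

a = 8, b = 3, c = 2
log_b(a) = log_3(8) = 1.8928

Case 3: c = 2 > log_3(8) = 1.8928
T(n) = O(n^2) = O(n^2)

For T(n) = 8T(n/3) + O(n^2): log_3(8) = 1.8928. This is Case 3 of the Master Theorem (c > log_b(a), work dominated by root), giving O(n^2).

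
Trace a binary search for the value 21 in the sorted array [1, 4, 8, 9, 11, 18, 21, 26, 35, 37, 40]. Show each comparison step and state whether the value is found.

Binary search for 21 in [1, 4, 8, 9, 11, 18, 21, 26, 35, 37, 40]:

lo=0, hi=10, mid=5, arr[mid]=18 -> 18 < 21, search right half
lo=6, hi=10, mid=8, arr[mid]=35 -> 35 > 21, search left half
lo=6, hi=7, mid=6, arr[mid]=21 -> Found target at index 6!

Binary search finds 21 at index 6 after 3 comparisons. The search repeatedly halves the search space by comparing with the middle element.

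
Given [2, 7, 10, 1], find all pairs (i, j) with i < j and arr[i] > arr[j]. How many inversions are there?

Finding inversions in [2, 7, 10, 1]:

(0, 3): arr[0]=2 > arr[3]=1
(1, 3): arr[1]=7 > arr[3]=1
(2, 3): arr[2]=10 > arr[3]=1

Total inversions: 3

The array has 3 inversion(s): (0,3), (1,3), (2,3). Each pair (i,j) satisfies i < j and arr[i] > arr[j].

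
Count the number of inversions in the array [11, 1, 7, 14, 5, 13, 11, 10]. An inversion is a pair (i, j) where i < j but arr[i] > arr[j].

Finding inversions in [11, 1, 7, 14, 5, 13, 11, 10]:

(0, 1): arr[0]=11 > arr[1]=1
(0, 2): arr[0]=11 > arr[2]=7
(0, 4): arr[0]=11 > arr[4]=5
(0, 7): arr[0]=11 > arr[7]=10
(2, 4): arr[2]=7 > arr[4]=5
(3, 4): arr[3]=14 > arr[4]=5
(3, 5): arr[3]=14 > arr[5]=13
(3, 6): arr[3]=14 > arr[6]=11
(3, 7): arr[3]=14 > arr[7]=10
(5, 6): arr[5]=13 > arr[6]=11
(5, 7): arr[5]=13 > arr[7]=10
(6, 7): arr[6]=11 > arr[7]=10

Total inversions: 12

The array has 12 inversion(s): (0,1), (0,2), (0,4), (0,7), (2,4), (3,4), (3,5), (3,6), (3,7), (5,6), (5,7), (6,7). Each pair (i,j) satisfies i < j and arr[i] > arr[j].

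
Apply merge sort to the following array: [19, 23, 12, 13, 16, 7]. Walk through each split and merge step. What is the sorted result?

Merge sort trace:

Split: [19, 23, 12, 13, 16, 7] -> [19, 23, 12] and [13, 16, 7]
  Split: [19, 23, 12] -> [19] and [23, 12]
    Split: [23, 12] -> [23] and [12]
    Merge: [23] + [12] -> [12, 23]
  Merge: [19] + [12, 23] -> [12, 19, 23]
  Split: [13, 16, 7] -> [13] and [16, 7]
    Split: [16, 7] -> [16] and [7]
    Merge: [16] + [7] -> [7, 16]
  Merge: [13] + [7, 16] -> [7, 13, 16]
Merge: [12, 19, 23] + [7, 13, 16] -> [7, 12, 13, 16, 19, 23]

Final sorted array: [7, 12, 13, 16, 19, 23]

The merge sort proceeds by recursively splitting the array and merging sorted halves.
After all merges, the sorted array is [7, 12, 13, 16, 19, 23].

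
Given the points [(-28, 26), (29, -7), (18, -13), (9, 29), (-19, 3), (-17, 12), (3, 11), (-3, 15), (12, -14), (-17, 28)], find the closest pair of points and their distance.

Computing all pairwise distances among 10 points:

d((-28, 26), (29, -7)) = 65.8635
d((-28, 26), (18, -13)) = 60.3075
d((-28, 26), (9, 29)) = 37.1214
d((-28, 26), (-19, 3)) = 24.6982
d((-28, 26), (-17, 12)) = 17.8045
d((-28, 26), (3, 11)) = 34.4384
d((-28, 26), (-3, 15)) = 27.313
d((-28, 26), (12, -14)) = 56.5685
d((-28, 26), (-17, 28)) = 11.1803
d((29, -7), (18, -13)) = 12.53
d((29, -7), (9, 29)) = 41.1825
d((29, -7), (-19, 3)) = 49.0306
d((29, -7), (-17, 12)) = 49.7695
d((29, -7), (3, 11)) = 31.6228
d((29, -7), (-3, 15)) = 38.833
d((29, -7), (12, -14)) = 18.3848
d((29, -7), (-17, 28)) = 57.8014
d((18, -13), (9, 29)) = 42.9535
d((18, -13), (-19, 3)) = 40.3113
d((18, -13), (-17, 12)) = 43.0116
d((18, -13), (3, 11)) = 28.3019
d((18, -13), (-3, 15)) = 35.0
d((18, -13), (12, -14)) = 6.0828 <-- minimum
d((18, -13), (-17, 28)) = 53.9073
d((9, 29), (-19, 3)) = 38.2099
d((9, 29), (-17, 12)) = 31.0644
d((9, 29), (3, 11)) = 18.9737
d((9, 29), (-3, 15)) = 18.4391
d((9, 29), (12, -14)) = 43.1045
d((9, 29), (-17, 28)) = 26.0192
d((-19, 3), (-17, 12)) = 9.2195
d((-19, 3), (3, 11)) = 23.4094
d((-19, 3), (-3, 15)) = 20.0
d((-19, 3), (12, -14)) = 35.3553
d((-19, 3), (-17, 28)) = 25.0799
d((-17, 12), (3, 11)) = 20.025
d((-17, 12), (-3, 15)) = 14.3178
d((-17, 12), (12, -14)) = 38.9487
d((-17, 12), (-17, 28)) = 16.0
d((3, 11), (-3, 15)) = 7.2111
d((3, 11), (12, -14)) = 26.5707
d((3, 11), (-17, 28)) = 26.2488
d((-3, 15), (12, -14)) = 32.6497
d((-3, 15), (-17, 28)) = 19.105
d((12, -14), (-17, 28)) = 51.0392

Closest pair: (18, -13) and (12, -14) with distance 6.0828

The closest pair is (18, -13) and (12, -14) with Euclidean distance 6.0828. For 10 points, brute-force pairwise comparison is shown above. For large n, the divide-and-conquer algorithm (sort by x, recurse on halves, check the dividing strip) achieves O(n log n).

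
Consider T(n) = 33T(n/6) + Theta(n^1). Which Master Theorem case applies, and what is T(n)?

Master Theorem for T(n) = 33T(n/6) + O(n^1):

a = 33, b = 6, c = 1
log_b(a) = log_6(33) = 1.9514

Case 1: c = 1 < log_6(33) = 1.9514
T(n) = O(n^(log_6 33))

For T(n) = 33T(n/6) + O(n^1): log_6(33) = 1.9514. This is Case 1 of the Master Theorem (c < log_b(a), work dominated by leaves), giving O(n^(log_6 33)).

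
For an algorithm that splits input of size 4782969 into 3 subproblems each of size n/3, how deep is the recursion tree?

For divide and conquer with division factor 3:

Problem sizes at each level:
Level 0: 4782969
Level 1: 1594323
Level 2: 531441
Level 3: 177147
Level 4: 59049
Level 5: 19683
Level 6: 6561
Level 7: 2187
Level 8: 729
Level 9: 243
Level 10: 81
Level 11: 27
Level 12: 9
Level 13: 3
Level 14: 1

The root is level 0 and the size-1 base case is level 14 (the tree spans levels 0 through 14, i.e. 15 levels counting the root), so the depth is the number of divisions: log_3(4782969) = 14

The recursion tree depth is log_3(4782969) = 14. At each level, the problem size is divided by 3, so it takes 14 divisions to reduce to a base case of size 1. The algorithm makes 3 recursive calls at each level.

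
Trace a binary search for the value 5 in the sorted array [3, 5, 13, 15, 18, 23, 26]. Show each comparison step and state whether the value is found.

Binary search for 5 in [3, 5, 13, 15, 18, 23, 26]:

lo=0, hi=6, mid=3, arr[mid]=15 -> 15 > 5, search left half
lo=0, hi=2, mid=1, arr[mid]=5 -> Found target at index 1!

Binary search finds 5 at index 1 after 2 comparisons. The search repeatedly halves the search space by comparing with the middle element.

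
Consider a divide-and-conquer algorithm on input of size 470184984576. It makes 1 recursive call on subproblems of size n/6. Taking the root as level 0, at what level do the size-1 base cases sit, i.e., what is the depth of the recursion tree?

For divide and conquer with division factor 6:

Problem sizes at each level:
Level 0: 470184984576
Level 1: 78364164096
Level 2: 13060694016
Level 3: 2176782336
Level 4: 362797056
Level 5: 60466176
Level 6: 10077696
Level 7: 1679616
Level 8: 279936
Level 9: 46656
Level 10: 7776
Level 11: 1296
Level 12: 216
Level 13: 36
Level 14: 6
Level 15: 1

The root is level 0 and the size-1 base case is level 15 (the tree spans levels 0 through 15, i.e. 16 levels counting the root), so the depth is the number of divisions: log_6(470184984576) = 15

The recursion tree depth is log_6(470184984576) = 15. At each level, the problem size is divided by 6, so it takes 15 divisions to reduce to a base case of size 1. The algorithm makes 1 recursive call at each level.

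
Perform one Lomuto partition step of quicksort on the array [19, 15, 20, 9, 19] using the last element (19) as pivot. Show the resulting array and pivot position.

Lomuto partition with pivot = 19:

Initial array: [19, 15, 20, 9, 19]

arr[0]=19 <= 19: swap with position 0, array becomes [19, 15, 20, 9, 19]
arr[1]=15 <= 19: swap with position 1, array becomes [19, 15, 20, 9, 19]
arr[2]=20 > 19: no swap
arr[3]=9 <= 19: swap with position 2, array becomes [19, 15, 9, 20, 19]

Place pivot at position 3: [19, 15, 9, 19, 20]
Pivot position: 3

After partitioning with pivot 19, the array becomes [19, 15, 9, 19, 20]. The pivot is placed at index 3. All elements to the left of the pivot are <= 19, and all elements to the right are > 19.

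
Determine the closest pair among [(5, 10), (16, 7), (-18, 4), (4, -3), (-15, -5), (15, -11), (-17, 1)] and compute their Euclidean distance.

Computing all pairwise distances among 7 points:

d((5, 10), (16, 7)) = 11.4018
d((5, 10), (-18, 4)) = 23.7697
d((5, 10), (4, -3)) = 13.0384
d((5, 10), (-15, -5)) = 25.0
d((5, 10), (15, -11)) = 23.2594
d((5, 10), (-17, 1)) = 23.7697
d((16, 7), (-18, 4)) = 34.1321
d((16, 7), (4, -3)) = 15.6205
d((16, 7), (-15, -5)) = 33.2415
d((16, 7), (15, -11)) = 18.0278
d((16, 7), (-17, 1)) = 33.541
d((-18, 4), (4, -3)) = 23.0868
d((-18, 4), (-15, -5)) = 9.4868
d((-18, 4), (15, -11)) = 36.2491
d((-18, 4), (-17, 1)) = 3.1623 <-- minimum
d((4, -3), (-15, -5)) = 19.105
d((4, -3), (15, -11)) = 13.6015
d((4, -3), (-17, 1)) = 21.3776
d((-15, -5), (15, -11)) = 30.5941
d((-15, -5), (-17, 1)) = 6.3246
d((15, -11), (-17, 1)) = 34.176

Closest pair: (-18, 4) and (-17, 1) with distance 3.1623

The closest pair is (-18, 4) and (-17, 1) with Euclidean distance 3.1623. For 7 points, brute-force pairwise comparison is shown above. For large n, the divide-and-conquer algorithm (sort by x, recurse on halves, check the dividing strip) achieves O(n log n).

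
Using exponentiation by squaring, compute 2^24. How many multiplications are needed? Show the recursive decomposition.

Computing 2^24 by squaring (build up from 2^1; each line after the first costs one multiplication):

2^1 = 2
2^2 = (2^1)^2 = 2^2 = 4
2^3 = 2 * 2^2 = 2 * 4 = 8
2^6 = (2^3)^2 = 8^2 = 64
2^12 = (2^6)^2 = 64^2 = 4096
2^24 = (2^12)^2 = 4096^2 = 16777216

Result: 16777216
Multiplications needed: 5 (5 lines after 2^1)

2^24 = 16777216. Using exponentiation by squaring, this requires 5 multiplications. The key idea: if the exponent is even, square the half-power; if odd, multiply by the base once.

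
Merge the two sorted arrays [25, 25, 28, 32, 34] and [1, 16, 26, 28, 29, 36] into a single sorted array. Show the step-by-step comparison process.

Merging process:

Compare 25 vs 1: take 1 from right. Merged: [1]
Compare 25 vs 16: take 16 from right. Merged: [1, 16]
Compare 25 vs 26: take 25 from left. Merged: [1, 16, 25]
Compare 25 vs 26: take 25 from left. Merged: [1, 16, 25, 25]
Compare 28 vs 26: take 26 from right. Merged: [1, 16, 25, 25, 26]
Compare 28 vs 28: take 28 from left. Merged: [1, 16, 25, 25, 26, 28]
Compare 32 vs 28: take 28 from right. Merged: [1, 16, 25, 25, 26, 28, 28]
Compare 32 vs 29: take 29 from right. Merged: [1, 16, 25, 25, 26, 28, 28, 29]
Compare 32 vs 36: take 32 from left. Merged: [1, 16, 25, 25, 26, 28, 28, 29, 32]
Compare 34 vs 36: take 34 from left. Merged: [1, 16, 25, 25, 26, 28, 28, 29, 32, 34]
Append remaining from right: [36]. Merged: [1, 16, 25, 25, 26, 28, 28, 29, 32, 34, 36]

Final merged array: [1, 16, 25, 25, 26, 28, 28, 29, 32, 34, 36]
Total comparisons: 10

The merged array is [1, 16, 25, 25, 26, 28, 28, 29, 32, 34, 36], requiring 10 comparisons. The merge step runs in O(n) time where n is the total number of elements.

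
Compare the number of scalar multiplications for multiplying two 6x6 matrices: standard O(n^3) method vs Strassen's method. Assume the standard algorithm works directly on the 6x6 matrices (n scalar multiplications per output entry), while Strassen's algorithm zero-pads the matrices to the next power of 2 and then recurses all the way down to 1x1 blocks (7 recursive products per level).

Matrix multiplication for 6x6 matrices:

Strassen's algorithm requires power-of-2 dimensions. Pad 6x6 to 8x8 (next power of 2).

Standard algorithm: 6^3 = 216 multiplications
Strassen's algorithm: 7^(log2(8)) = 7^3 = 343 multiplications
Difference: 216 - 343 = -127 (Strassen uses MORE here due to padding overhead — for small or just-over-power-of-2 n, padding can outweigh the per-level savings)

Standard: 216 multiplications (6^3). Strassen: 343 multiplications (7^3, after padding to 8x8). Strassen reduces 8 recursive multiplications to 7 at each level.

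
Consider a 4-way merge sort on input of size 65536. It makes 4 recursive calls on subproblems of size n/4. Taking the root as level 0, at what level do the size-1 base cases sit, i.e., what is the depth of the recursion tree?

For divide and conquer with division factor 4:

Problem sizes at each level:
Level 0: 65536
Level 1: 16384
Level 2: 4096
Level 3: 1024
Level 4: 256
Level 5: 64
Level 6: 16
Level 7: 4
Level 8: 1

The root is level 0 and the size-1 base case is level 8 (the tree spans levels 0 through 8, i.e. 9 levels counting the root), so the depth is the number of divisions: log_4(65536) = 8

The recursion tree depth is log_4(65536) = 8. At each level, the problem size is divided by 4, so it takes 8 divisions to reduce to a base case of size 1. The algorithm makes 4 recursive calls at each level.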